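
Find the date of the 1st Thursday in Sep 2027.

Sep 2, 2027

The first Thursday of Sep 2027 is Sep 2.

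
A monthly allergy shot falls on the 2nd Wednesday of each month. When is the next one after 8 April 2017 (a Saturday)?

12 April 2017

April 2017 starts on a Saturday; its first Wednesday is the 5th, so the 2nd Wednesday is the 12th — 12 April 2017.
12 April 2017 is after 8 April 2017, so that is the next one.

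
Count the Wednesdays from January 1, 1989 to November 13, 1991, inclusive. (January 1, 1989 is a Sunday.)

January 1, 1989 is a Sunday; the first Wednesday on or after it is January 4, 1989 (3 days later).
From January 4, 1989 to November 13, 1991: 361 + 365 + 317 = 1043 days (rest of 1989, 1990, to November 13, 1991 in 1991).
1043 ÷ 7 = 149 full weeks with remainder 0, so 149 more Wednesdays after the first → 150.

150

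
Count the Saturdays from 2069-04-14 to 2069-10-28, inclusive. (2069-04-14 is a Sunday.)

2069-04-14 is a Sunday; the first Saturday on or after it is 2069-04-20 (6 days later).
From 2069-04-20 to 2069-10-28: 10 + 31 + 30 + 31 + 31 + 30 + 28 = 191 days (rest of April, May, June, July, August, September, October).
191 ÷ 7 = 27 full weeks with remainder 2, so 27 more Saturdays after the first → 28.

28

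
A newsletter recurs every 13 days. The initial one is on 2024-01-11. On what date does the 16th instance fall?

The 16th occurrence is 15 intervals after the first: 15 × 13 = 195 days after 2024-01-11.
January has 31 days — 20 days to the end of January leaves 175.
February has 29 days (146 left).
March has 31 days (115 left).
April has 30 days (85 left).
May has 31 days (54 left).
June has 30 days (24 left).
24 days into July → 2024-07-24.

2024-07-24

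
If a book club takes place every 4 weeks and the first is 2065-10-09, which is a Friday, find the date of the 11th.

The 11th occurrence is 10 intervals after the first: 10 × 28 = 280 days after 2065-10-09.
October has 31 days — 22 days to the end of October leaves 258.
November has 30 days (228 left).
December has 31 days (197 left).
January has 31 days (166 left).
February has 28 days (138 left).
March has 31 days (107 left).
April has 30 days (77 left).
May has 31 days (46 left).
June has 30 days (16 left).
16 days into July → 2066-07-16.

2066-07-16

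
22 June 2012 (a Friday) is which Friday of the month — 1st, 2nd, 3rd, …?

4th

Day 22 falls in week ⌈22/7⌉ of the month.
Days 1–7 hold the 1st Friday, 8–14 the 2nd, 15–21 the 3rd, 22–28 the 4th, 29–31 the 5th.
22 is in the range for the 4th.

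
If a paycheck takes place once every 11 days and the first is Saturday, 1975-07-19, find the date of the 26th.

1976-04-19

The 26th occurrence is 25 intervals after the first: 25 × 11 = 275 days after 1975-07-19.
July has 31 days — 12 days to the end of July leaves 263.
August has 31 days (232 left).
September has 30 days (202 left).
October has 31 days (171 left).
November has 30 days (141 left).
December has 31 days (110 left).
January has 31 days (79 left).
February has 29 days (50 left).
March has 31 days (19 left).
19 days into April → 1976-04-19.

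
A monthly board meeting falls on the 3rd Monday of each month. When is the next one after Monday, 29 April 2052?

April 2052 starts on a Monday; its first Monday is the 1st, so the 3rd Monday is the 15th — 15 April 2052.
That is not after 29 April 2052, so look at May 2052.
May 2052 starts on a Wednesday; its first Monday is the 6th, so the 3rd Monday is the 20th — 20 May 2052.

20 May 2052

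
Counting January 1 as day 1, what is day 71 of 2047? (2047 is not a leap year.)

January has 31 days (71 − 31 = 40 remain).
February has 28 days (40 − 28 = 12 remain).
12 into March → March 12.

12 March 2047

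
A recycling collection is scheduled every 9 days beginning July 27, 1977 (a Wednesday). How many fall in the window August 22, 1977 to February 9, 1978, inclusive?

19

Occurrences land 9·i days after July 27, 1977 for i = 0, 1, 2, …
August 22, 1977 is 26 days after the start; 26 ÷ 9 = 2 remainder 8; since the remainder is 8, round up to i = 3. First occurrence in the window: #4 on August 23, 1977 (3×9 = 27 days in).
February 9, 1978 is 197 days after the start; 197 ÷ 9 = 21 remainder 8. Last occurrence in the window: #22 on February 1, 1978.
Occurrences #4 through #22: 19 in total.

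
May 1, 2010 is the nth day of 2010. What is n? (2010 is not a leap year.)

Days in months before May: 31 + 28 + 31 + 30 = 120.
Plus 1 day into May → day 121.

121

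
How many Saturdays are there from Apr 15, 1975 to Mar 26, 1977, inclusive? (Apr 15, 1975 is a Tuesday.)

Apr 15, 1975 is a Tuesday; the first Saturday on or after it is Apr 19, 1975 (4 days later).
From Apr 19, 1975 to Mar 26, 1977: 256 + 366 + 85 = 707 days (rest of 1975, 1976, to Mar 26, 1977 in 1977).
707 ÷ 7 = 101 full weeks with remainder 0, so 101 more Saturdays after the first → 102.

102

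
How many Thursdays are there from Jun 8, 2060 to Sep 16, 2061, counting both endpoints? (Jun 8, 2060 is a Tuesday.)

67

Jun 8, 2060 is a Tuesday; the first Thursday on or after it is Jun 10, 2060 (2 days later).
From Jun 10, 2060 to Sep 16, 2061: 204 + 259 = 463 days (rest of 2060, to Sep 16, 2061 in 2061).
463 ÷ 7 = 66 full weeks with remainder 1, so 66 more Thursdays after the first → 67.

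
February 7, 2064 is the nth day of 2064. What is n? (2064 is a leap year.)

38

Days in months before February: 31 = 31.
Plus 7 days into February → day 38.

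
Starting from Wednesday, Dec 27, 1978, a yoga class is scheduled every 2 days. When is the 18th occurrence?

Jan 30, 1979

The 18th occurrence is 17 intervals after the first: 17 × 2 = 34 days after Dec 27, 1978.
Dec has 31 days — 4 days to the end of Dec leaves 30.
30 days into Jan → Jan 30, 1979.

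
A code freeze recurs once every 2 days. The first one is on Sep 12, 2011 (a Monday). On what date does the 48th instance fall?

Dec 15, 2011

The 48th occurrence is 47 intervals after the first: 47 × 2 = 94 days after Sep 12, 2011.
Sep has 30 days — 18 days to the end of Sep leaves 76.
Oct has 31 days (45 left).
Nov has 30 days (15 left).
15 days into Dec → Dec 15, 2011.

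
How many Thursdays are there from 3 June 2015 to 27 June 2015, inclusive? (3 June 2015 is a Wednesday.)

3 June 2015 is a Wednesday; the first Thursday on or after it is 4 June 2015 (1 day later).
From 4 June 2015 to 27 June 2015 is 27 − 4 = 23 days.
23 ÷ 7 = 3 full weeks with remainder 2, so 3 more Thursdays after the first → 4.

4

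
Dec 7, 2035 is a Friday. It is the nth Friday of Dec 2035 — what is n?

Day 7 falls in week ⌈7/7⌉ of the month.
Days 1–7 hold the 1st Friday, 8–14 the 2nd, 15–21 the 3rd, 22–28 the 4th, 29–31 the 5th.
7 is in the range for the 1st.

1st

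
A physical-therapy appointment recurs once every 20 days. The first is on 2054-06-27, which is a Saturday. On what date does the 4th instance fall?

The 4th occurrence is 3 intervals after the first: 3 × 20 = 60 days after 2054-06-27.
June has 30 days — 3 days to the end of June leaves 57.
July has 31 days (26 left).
26 days into August → 2054-08-26.

2054-08-26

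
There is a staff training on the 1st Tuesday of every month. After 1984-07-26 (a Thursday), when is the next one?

July 1984 starts on a Sunday, so its 1st Tuesday is 1984-07-03 (2 days in).
That is not after 1984-07-26, so look at August 1984.
August 1984 starts on a Wednesday, so its 1st Tuesday is 1984-08-07 (6 days in).

1984-08-07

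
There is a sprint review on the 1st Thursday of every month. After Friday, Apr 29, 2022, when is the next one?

May 5, 2022

Apr 2022 starts on a Friday, so its 1st Thursday is Apr 7, 2022 (6 days in).
That is not after Apr 29, 2022, so look at May 2022.
May 2022 starts on a Sunday, so its 1st Thursday is May 5, 2022 (4 days in).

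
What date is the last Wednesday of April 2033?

2033-04-27

April 2033 begins on a Friday, so the first Wednesday is April 6 (5 days later).
April 2033 has 30 days. Adding weeks: 6, 13, 20, 27 — the last one ≤ 30 is the 27th.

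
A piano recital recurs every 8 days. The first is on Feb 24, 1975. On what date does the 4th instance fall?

Mar 20, 1975

The 4th occurrence is 3 intervals after the first: 3 × 8 = 24 days after Feb 24, 1975.
Feb has 28 days — 4 days to the end of Feb leaves 20.
20 days into Mar → Mar 20, 1975.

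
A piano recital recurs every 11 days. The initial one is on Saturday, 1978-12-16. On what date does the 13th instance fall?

1979-04-27

The 13th occurrence is 12 intervals after the first: 12 × 11 = 132 days after 1978-12-16.
December has 31 days — 15 days to the end of December leaves 117.
January has 31 days (86 left).
February has 28 days (58 left).
March has 31 days (27 left).
27 days into April → 1979-04-27.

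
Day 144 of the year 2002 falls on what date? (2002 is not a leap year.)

2002-05-24

January has 31 days (144 − 31 = 113 remain).
February has 28 days (113 − 28 = 85 remain).
March has 31 days (85 − 31 = 54 remain).
April has 30 days (54 − 30 = 24 remain).
24 into May → May 24.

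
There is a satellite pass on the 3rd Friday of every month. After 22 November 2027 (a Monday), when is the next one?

17 December 2027

November 2027 starts on a Monday; its first Friday is the 5th, so the 3rd Friday is the 19th — 19 November 2027.
That is not after 22 November 2027, so look at December 2027.
December 2027 starts on a Wednesday; its first Friday is the 3rd, so the 3rd Friday is the 17th — 17 December 2027.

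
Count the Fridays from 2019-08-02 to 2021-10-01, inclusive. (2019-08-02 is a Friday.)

114

2019-08-02 is a Friday; the first Friday on or after it is 2019-08-02.
From 2019-08-02 to 2021-10-01: 151 + 366 + 274 = 791 days (rest of 2019, 2020, to 2021-10-01 in 2021).
791 ÷ 7 = 113 full weeks with remainder 0, so 113 more Fridays after the first → 114.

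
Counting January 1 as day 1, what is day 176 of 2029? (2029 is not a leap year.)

January has 31 days (176 − 31 = 145 remain).
February has 28 days (145 − 28 = 117 remain).
March has 31 days (117 − 31 = 86 remain).
April has 30 days (86 − 30 = 56 remain).
May has 31 days (56 − 31 = 25 remain).
25 into June → June 25.

25 June 2029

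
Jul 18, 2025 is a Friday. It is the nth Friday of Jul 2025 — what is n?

Day 18 falls in week ⌈18/7⌉ of the month.
Days 1–7 hold the 1st Friday, 8–14 the 2nd, 15–21 the 3rd, 22–28 the 4th, 29–31 the 5th.
18 is in the range for the 3rd.

3rd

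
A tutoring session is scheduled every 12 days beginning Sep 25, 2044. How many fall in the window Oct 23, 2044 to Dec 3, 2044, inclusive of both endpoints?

3

Occurrences land 12·i days after Sep 25, 2044 for i = 0, 1, 2, …
Oct 23, 2044 is 28 days after the start; 28 ÷ 12 = 2 remainder 4; since the remainder is 4, round up to i = 3. First occurrence in the window: #4 on Oct 31, 2044 (3×12 = 36 days in).
Dec 3, 2044 is 69 days after the start; 69 ÷ 12 = 5 remainder 9. Last occurrence in the window: #6 on Nov 24, 2044.
Occurrences #4 through #6: 3 in total.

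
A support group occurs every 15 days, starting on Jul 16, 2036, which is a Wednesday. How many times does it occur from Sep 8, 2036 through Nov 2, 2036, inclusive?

4

Occurrences land 15·i days after Jul 16, 2036 for i = 0, 1, 2, …
Sep 8, 2036 is 54 days after the start; 54 ÷ 15 = 3 remainder 9; since the remainder is 9, round up to i = 4. First occurrence in the window: #5 on Sep 14, 2036 (4×15 = 60 days in).
Nov 2, 2036 is 109 days after the start; 109 ÷ 15 = 7 remainder 4. Last occurrence in the window: #8 on Oct 29, 2036.
Occurrences #5 through #8: 4 in total.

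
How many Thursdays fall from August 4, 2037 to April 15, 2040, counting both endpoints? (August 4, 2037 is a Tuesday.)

141

August 4, 2037 is a Tuesday; the first Thursday on or after it is August 6, 2037 (2 days later).
From August 6, 2037 to April 15, 2040: 147 + 365 + 365 + 106 = 983 days (rest of 2037, 2038, 2039, to April 15, 2040 in 2040).
983 ÷ 7 = 140 full weeks with remainder 3, so 140 more Thursdays after the first → 141.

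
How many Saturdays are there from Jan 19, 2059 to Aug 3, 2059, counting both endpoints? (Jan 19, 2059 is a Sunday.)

Jan 19, 2059 is a Sunday; the first Saturday on or after it is Jan 25, 2059 (6 days later).
From Jan 25, 2059 to Aug 3, 2059: 6 + 28 + 31 + 30 + 31 + 30 + 31 + 3 = 190 days (rest of Jan, Feb, Mar, Apr, May, Jun, Jul, Aug).
190 ÷ 7 = 27 full weeks with remainder 1, so 27 more Saturdays after the first → 28.

28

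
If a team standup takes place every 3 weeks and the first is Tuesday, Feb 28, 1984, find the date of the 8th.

Jul 24, 1984

The 8th occurrence is 7 intervals after the first: 7 × 21 = 147 days after Feb 28, 1984.
Feb has 29 days — 1 day to the end of Feb leaves 146.
Mar has 31 days (115 left).
Apr has 30 days (85 left).
May has 31 days (54 left).
Jun has 30 days (24 left).
24 days into Jul → Jul 24, 1984.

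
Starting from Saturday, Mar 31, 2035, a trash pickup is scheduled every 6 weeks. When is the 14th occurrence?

Sep 27, 2036

The 14th occurrence is 13 intervals after the first: 13 × 42 = 546 days after Mar 31, 2035.
Mar has 31 days — 0 days to the end of Mar leaves 546.
From end of Mar to end of 2035 is 275 days (271 left).
Jan has 31 days (240 left).
Feb has 29 days (211 left).
Mar has 31 days (180 left).
Apr has 30 days (150 left).
May has 31 days (119 left).
Jun has 30 days (89 left).
Jul has 31 days (58 left).
Aug has 31 days (27 left).
27 days into Sep → Sep 27, 2036.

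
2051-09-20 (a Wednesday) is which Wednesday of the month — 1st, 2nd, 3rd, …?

Day 20 falls in week ⌈20/7⌉ of the month.
Days 1–7 hold the 1st Wednesday, 8–14 the 2nd, 15–21 the 3rd, 22–28 the 4th, 29–31 the 5th.
20 is in the range for the 3rd.

3rd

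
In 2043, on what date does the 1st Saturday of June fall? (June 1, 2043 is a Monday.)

June 6, 2043

June 2043 begins on a Monday, so the first Saturday is June 6 (5 days later).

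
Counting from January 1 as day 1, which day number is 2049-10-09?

282

Days in months before October: 31 + 28 + 31 + 30 + 31 + 30 + 31 + 31 + 30 = 273.
Plus 9 days into October → day 282.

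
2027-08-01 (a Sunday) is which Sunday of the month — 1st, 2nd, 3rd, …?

1st

Day 1 falls in week ⌈1/7⌉ of the month.
Days 1–7 hold the 1st Sunday, 8–14 the 2nd, 15–21 the 3rd, 22–28 the 4th, 29–31 the 5th.
1 is in the range for the 1st.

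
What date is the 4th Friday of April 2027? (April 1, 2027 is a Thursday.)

April 2027 begins on a Thursday, so the first Friday is April 2 (1 day later).
The 4th Friday is 3 weeks later: 2 + 21 = 23.

23 April 2027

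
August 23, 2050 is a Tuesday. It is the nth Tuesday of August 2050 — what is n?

4th

Day 23 falls in week ⌈23/7⌉ of the month.
Days 1–7 hold the 1st Tuesday, 8–14 the 2nd, 15–21 the 3rd, 22–28 the 4th, 29–31 the 5th.
23 is in the range for the 4th.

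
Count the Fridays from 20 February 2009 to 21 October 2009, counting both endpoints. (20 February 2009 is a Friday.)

35

20 February 2009 is a Friday; the first Friday on or after it is 20 February 2009.
From 20 February 2009 to 21 October 2009: 8 + 31 + 30 + 31 + 30 + 31 + 31 + 30 + 21 = 243 days (rest of February, March, April, May, June, July, August, September, October).
243 ÷ 7 = 34 full weeks with remainder 5, so 34 more Fridays after the first → 35.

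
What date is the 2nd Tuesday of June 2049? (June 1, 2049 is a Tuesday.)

June 8, 2049

June 2049 begins on a Tuesday, so the first Tuesday is June 1.
The 2nd Tuesday is 1 weeks later: 1 + 7 = 8.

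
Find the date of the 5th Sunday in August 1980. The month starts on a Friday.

31 August 1980

August 1980 begins on a Friday, so the first Sunday is August 3 (2 days later).
The 5th Sunday is 4 weeks later: 3 + 28 = 31.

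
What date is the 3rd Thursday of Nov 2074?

Nov 15, 2074

The first Thursday of Nov 2074 is Nov 1.
The 3rd Thursday is 2 weeks later: 1 + 14 = 15.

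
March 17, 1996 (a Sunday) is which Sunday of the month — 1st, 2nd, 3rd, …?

Day 17 falls in week ⌈17/7⌉ of the month.
Days 1–7 hold the 1st Sunday, 8–14 the 2nd, 15–21 the 3rd, 22–28 the 4th, 29–31 the 5th.
17 is in the range for the 3rd.

3rd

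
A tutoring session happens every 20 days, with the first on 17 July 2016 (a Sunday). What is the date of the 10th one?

13 January 2017

The 10th occurrence is 9 intervals after the first: 9 × 20 = 180 days after 17 July 2016.
July has 31 days — 14 days to the end of July leaves 166.
August has 31 days (135 left).
September has 30 days (105 left).
October has 31 days (74 left).
November has 30 days (44 left).
December has 31 days (13 left).
13 days into January → 13 January 2017.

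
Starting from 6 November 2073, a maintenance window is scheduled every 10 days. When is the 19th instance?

5 May 2074

The 19th occurrence is 18 intervals after the first: 18 × 10 = 180 days after 6 November 2073.
November has 30 days — 24 days to the end of November leaves 156.
December has 31 days (125 left).
January has 31 days (94 left).
February has 28 days (66 left).
March has 31 days (35 left).
April has 30 days (5 left).
5 days into May → 5 May 2074.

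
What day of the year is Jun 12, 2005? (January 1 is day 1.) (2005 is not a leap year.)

163

Days in months before Jun: 31 + 28 + 31 + 30 + 31 = 151.
Plus 12 days into Jun → day 163.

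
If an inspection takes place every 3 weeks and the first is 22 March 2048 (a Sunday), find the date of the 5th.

The 5th occurrence is 4 intervals after the first: 4 × 21 = 84 days after 22 March 2048.
March has 31 days — 9 days to the end of March leaves 75.
April has 30 days (45 left).
May has 31 days (14 left).
14 days into June → 14 June 2048.

14 June 2048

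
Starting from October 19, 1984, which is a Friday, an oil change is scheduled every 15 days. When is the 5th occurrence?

The 5th occurrence is 4 intervals after the first: 4 × 15 = 60 days after October 19, 1984.
October has 31 days — 12 days to the end of October leaves 48.
November has 30 days (18 left).
18 days into December → December 18, 1984.

December 18, 1984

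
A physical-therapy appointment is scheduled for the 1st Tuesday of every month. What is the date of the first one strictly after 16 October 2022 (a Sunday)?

October 2022 starts on a Saturday, so its 1st Tuesday is 4 October 2022 (3 days in).
That is not after 16 October 2022, so look at November 2022.
November 2022 starts on a Tuesday, so its 1st Tuesday is 1 November 2022.

1 November 2022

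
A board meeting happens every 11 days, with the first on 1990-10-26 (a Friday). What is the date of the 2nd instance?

The 2nd occurrence is 1 interval after the first: 1 × 11 = 11 days after 1990-10-26.
October has 31 days — 5 days to the end of October leaves 6.
6 days into November → 1990-11-06.

1990-11-06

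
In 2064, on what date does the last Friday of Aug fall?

Aug 2064 begins on a Friday, so the first Friday is Aug 1.
Aug 2064 has 31 days. Adding weeks: 1, 8, 15, 22, 29 — the last one ≤ 31 is the 29th.

Aug 29, 2064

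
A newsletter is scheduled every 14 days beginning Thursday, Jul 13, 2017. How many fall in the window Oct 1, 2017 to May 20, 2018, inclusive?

17

Occurrences land 14·i days after Jul 13, 2017 for i = 0, 1, 2, …
Oct 1, 2017 is 80 days after the start; 80 ÷ 14 = 5 remainder 10; since the remainder is 10, round up to i = 6. First occurrence in the window: #7 on Oct 5, 2017 (6×14 = 84 days in).
May 20, 2018 is 311 days after the start; 311 ÷ 14 = 22 remainder 3. Last occurrence in the window: #23 on May 17, 2018.
Occurrences #7 through #23: 17 in total.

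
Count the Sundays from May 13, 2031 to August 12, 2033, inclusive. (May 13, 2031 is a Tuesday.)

May 13, 2031 is a Tuesday; the first Sunday on or after it is May 18, 2031 (5 days later).
From May 18, 2031 to August 12, 2033: 227 + 366 + 224 = 817 days (rest of 2031, 2032, to August 12, 2033 in 2033).
817 ÷ 7 = 116 full weeks with remainder 5, so 116 more Sundays after the first → 117.

117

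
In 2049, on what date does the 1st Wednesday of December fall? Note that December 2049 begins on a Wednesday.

1 December 2049

December 2049 begins on a Wednesday, so the first Wednesday is December 1.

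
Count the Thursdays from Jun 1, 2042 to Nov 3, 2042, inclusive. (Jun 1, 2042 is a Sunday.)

22

Jun 1, 2042 is a Sunday; the first Thursday on or after it is Jun 5, 2042 (4 days later).
From Jun 5, 2042 to Nov 3, 2042: 25 + 31 + 31 + 30 + 31 + 3 = 151 days (rest of Jun, Jul, Aug, Sep, Oct, Nov).
151 ÷ 7 = 21 full weeks with remainder 4, so 21 more Thursdays after the first → 22.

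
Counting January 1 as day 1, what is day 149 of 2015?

January has 31 days (149 − 31 = 118 remain).
February has 28 days (118 − 28 = 90 remain).
March has 31 days (90 − 31 = 59 remain).
April has 30 days (59 − 30 = 29 remain).
29 into May → May 29.

29 May 2015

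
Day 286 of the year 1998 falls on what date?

January has 31 days (286 − 31 = 255 remain).
February has 28 days (255 − 28 = 227 remain).
March has 31 days (227 − 31 = 196 remain).
April has 30 days (196 − 30 = 166 remain).
May has 31 days (166 − 31 = 135 remain).
June has 30 days (135 − 30 = 105 remain).
July has 31 days (105 − 31 = 74 remain).
August has 31 days (74 − 31 = 43 remain).
September has 30 days (43 − 30 = 13 remain).
13 into October → October 13.

1998-10-13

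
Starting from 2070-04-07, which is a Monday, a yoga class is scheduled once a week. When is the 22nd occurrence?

2070-09-01

The 22nd occurrence is 21 intervals after the first: 21 × 7 = 147 days after 2070-04-07.
April has 30 days — 23 days to the end of April leaves 124.
May has 31 days (93 left).
June has 30 days (63 left).
July has 31 days (32 left).
August has 31 days (1 left).
1 day into September → 2070-09-01.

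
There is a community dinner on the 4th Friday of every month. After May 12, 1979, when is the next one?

May 1979 starts on a Tuesday; its first Friday is the 4th, so the 4th Friday is the 25th — May 25, 1979.
May 25, 1979 is after May 12, 1979, so that is the next one.

May 25, 1979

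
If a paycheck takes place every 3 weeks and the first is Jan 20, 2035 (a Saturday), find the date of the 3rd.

The 3rd occurrence is 2 intervals after the first: 2 × 21 = 42 days after Jan 20, 2035.
Jan has 31 days — 11 days to the end of Jan leaves 31.
Feb has 28 days (3 left).
3 days into Mar → Mar 3, 2035.

Mar 3, 2035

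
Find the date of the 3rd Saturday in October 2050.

The first Saturday of October 2050 is October 1.
The 3rd Saturday is 2 weeks later: 1 + 14 = 15.

15 October 2050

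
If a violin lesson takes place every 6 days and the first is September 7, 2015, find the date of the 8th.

The 8th occurrence is 7 intervals after the first: 7 × 6 = 42 days after September 7, 2015.
September has 30 days — 23 days to the end of September leaves 19.
19 days into October → October 19, 2015.

October 19, 2015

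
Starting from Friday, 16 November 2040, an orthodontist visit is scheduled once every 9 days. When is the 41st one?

11 November 2041

The 41st occurrence is 40 intervals after the first: 40 × 9 = 360 days after 16 November 2040.
November has 30 days — 14 days to the end of November leaves 346.
December has 31 days (315 left).
January has 31 days (284 left).
February has 28 days (256 left).
March has 31 days (225 left).
April has 30 days (195 left).
May has 31 days (164 left).
June has 30 days (134 left).
July has 31 days (103 left).
August has 31 days (72 left).
September has 30 days (42 left).
October has 31 days (11 left).
11 days into November → 11 November 2041.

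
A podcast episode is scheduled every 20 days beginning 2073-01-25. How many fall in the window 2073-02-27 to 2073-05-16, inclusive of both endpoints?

Occurrences land 20·i days after 2073-01-25 for i = 0, 1, 2, …
2073-02-27 is 33 days after the start; 33 ÷ 20 = 1 remainder 13; since the remainder is 13, round up to i = 2. First occurrence in the window: #3 on 2073-03-06 (2×20 = 40 days in).
2073-05-16 is 111 days after the start; 111 ÷ 20 = 5 remainder 11. Last occurrence in the window: #6 on 2073-05-05.
Occurrences #3 through #6: 4 in total.

4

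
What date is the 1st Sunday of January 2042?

5 January 2042

The first Sunday of January 2042 is January 5.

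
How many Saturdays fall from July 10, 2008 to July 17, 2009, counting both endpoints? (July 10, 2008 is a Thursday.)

53

July 10, 2008 is a Thursday; the first Saturday on or after it is July 12, 2008 (2 days later).
From July 12, 2008 to July 17, 2009: 172 + 198 = 370 days (rest of 2008, to July 17, 2009 in 2009).
370 ÷ 7 = 52 full weeks with remainder 6, so 52 more Saturdays after the first → 53.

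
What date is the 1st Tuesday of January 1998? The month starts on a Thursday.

6 January 1998

January 1998 begins on a Thursday, so the first Tuesday is January 6 (5 days later).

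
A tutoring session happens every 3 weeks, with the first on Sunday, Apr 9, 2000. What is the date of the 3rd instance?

May 21, 2000

The 3rd occurrence is 2 intervals after the first: 2 × 21 = 42 days after Apr 9, 2000.
Apr has 30 days — 21 days to the end of Apr leaves 21.
21 days into May → May 21, 2000.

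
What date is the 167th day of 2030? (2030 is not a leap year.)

January has 31 days (167 − 31 = 136 remain).
February has 28 days (136 − 28 = 108 remain).
March has 31 days (108 − 31 = 77 remain).
April has 30 days (77 − 30 = 47 remain).
May has 31 days (47 − 31 = 16 remain).
16 into June → June 16.

16 June 2030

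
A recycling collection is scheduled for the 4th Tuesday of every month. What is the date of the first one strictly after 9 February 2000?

22 February 2000

February 2000 starts on a Tuesday; its first Tuesday is the 1st, so the 4th Tuesday is the 22nd — 22 February 2000.
22 February 2000 is after 9 February 2000, so that is the next one.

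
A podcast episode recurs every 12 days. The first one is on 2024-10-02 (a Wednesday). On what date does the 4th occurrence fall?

The 4th occurrence is 3 intervals after the first: 3 × 12 = 36 days after 2024-10-02.
October has 31 days — 29 days to the end of October leaves 7.
7 days into November → 2024-11-07.

2024-11-07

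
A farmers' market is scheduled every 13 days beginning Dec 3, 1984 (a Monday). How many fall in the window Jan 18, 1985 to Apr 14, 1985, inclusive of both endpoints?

Occurrences land 13·i days after Dec 3, 1984 for i = 0, 1, 2, …
Jan 18, 1985 is 46 days after the start; 46 ÷ 13 = 3 remainder 7; since the remainder is 7, round up to i = 4. First occurrence in the window: #5 on Jan 24, 1985 (4×13 = 52 days in).
Apr 14, 1985 is 132 days after the start; 132 ÷ 13 = 10 remainder 2. Last occurrence in the window: #11 on Apr 12, 1985.
Occurrences #5 through #11: 7 in total.

7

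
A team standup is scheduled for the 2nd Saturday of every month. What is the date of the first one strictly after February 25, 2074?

March 10, 2074

February 2074 starts on a Thursday; its first Saturday is the 3rd, so the 2nd Saturday is the 10th — February 10, 2074.
That is not after February 25, 2074, so look at March 2074.
March 2074 starts on a Thursday; its first Saturday is the 3rd, so the 2nd Saturday is the 10th — March 10, 2074.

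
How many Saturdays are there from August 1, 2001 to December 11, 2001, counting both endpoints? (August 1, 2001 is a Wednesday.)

August 1, 2001 is a Wednesday; the first Saturday on or after it is August 4, 2001 (3 days later).
From August 4, 2001 to December 11, 2001: 27 + 30 + 31 + 30 + 11 = 129 days (rest of August, September, October, November, December).
129 ÷ 7 = 18 full weeks with remainder 3, so 18 more Saturdays after the first → 19.

19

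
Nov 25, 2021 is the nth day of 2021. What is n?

Days in months before Nov: 31 + 28 + 31 + 30 + 31 + 30 + 31 + 31 + 30 + 31 = 304.
Plus 25 days into Nov → day 329.

329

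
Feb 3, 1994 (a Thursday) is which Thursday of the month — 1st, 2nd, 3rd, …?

Day 3 falls in week ⌈3/7⌉ of the month.
Days 1–7 hold the 1st Thursday, 8–14 the 2nd, 15–21 the 3rd, 22–28 the 4th, 29–31 the 5th.
3 is in the range for the 1st.

1st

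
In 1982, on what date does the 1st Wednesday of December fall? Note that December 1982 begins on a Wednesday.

December 1982 begins on a Wednesday, so the first Wednesday is December 1.

1982-12-01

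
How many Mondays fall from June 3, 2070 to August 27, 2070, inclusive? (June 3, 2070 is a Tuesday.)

June 3, 2070 is a Tuesday; the first Monday on or after it is June 9, 2070 (6 days later).
From June 9, 2070 to August 27, 2070: 21 + 31 + 27 = 79 days (rest of June, July, August).
79 ÷ 7 = 11 full weeks with remainder 2, so 11 more Mondays after the first → 12.

12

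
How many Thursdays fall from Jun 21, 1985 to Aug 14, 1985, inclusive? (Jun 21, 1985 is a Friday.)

Jun 21, 1985 is a Friday; the first Thursday on or after it is Jun 27, 1985 (6 days later).
From Jun 27, 1985 to Aug 14, 1985: 3 + 31 + 14 = 48 days (rest of Jun, Jul, Aug).
48 ÷ 7 = 6 full weeks with remainder 6, so 6 more Thursdays after the first → 7.

7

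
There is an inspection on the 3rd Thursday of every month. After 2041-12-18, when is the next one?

December 2041 starts on a Sunday; its first Thursday is the 5th, so the 3rd Thursday is the 19th — 2041-12-19.
2041-12-19 is after 2041-12-18, so that is the next one.

2041-12-19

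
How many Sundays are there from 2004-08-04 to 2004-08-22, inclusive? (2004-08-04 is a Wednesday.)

2004-08-04 is a Wednesday; the first Sunday on or after it is 2004-08-08 (4 days later).
From 2004-08-08 to 2004-08-22 is 22 − 8 = 14 days.
14 ÷ 7 = 2 full weeks with remainder 0, so 2 more Sundays after the first → 3.

3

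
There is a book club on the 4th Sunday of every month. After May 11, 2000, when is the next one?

May 28, 2000

May 2000 starts on a Monday; its first Sunday is the 7th, so the 4th Sunday is the 28th — May 28, 2000.
May 28, 2000 is after May 11, 2000, so that is the next one.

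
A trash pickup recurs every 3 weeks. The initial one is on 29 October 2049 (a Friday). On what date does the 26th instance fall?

The 26th occurrence is 25 intervals after the first: 25 × 21 = 525 days after 29 October 2049.
October has 31 days — 2 days to the end of October leaves 523.
From end of October to end of 2049 is 61 days (462 left).
2050 has 365 days (97 left).
January has 31 days (66 left).
February has 28 days (38 left).
March has 31 days (7 left).
7 days into April → 7 April 2051.

7 April 2051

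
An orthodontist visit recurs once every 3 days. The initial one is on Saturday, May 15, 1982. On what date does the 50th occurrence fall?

The 50th occurrence is 49 intervals after the first: 49 × 3 = 147 days after May 15, 1982.
May has 31 days — 16 days to the end of May leaves 131.
June has 30 days (101 left).
July has 31 days (70 left).
August has 31 days (39 left).
September has 30 days (9 left).
9 days into October → October 9, 1982.

October 9, 1982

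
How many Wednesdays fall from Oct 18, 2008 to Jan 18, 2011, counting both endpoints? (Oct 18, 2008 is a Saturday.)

Oct 18, 2008 is a Saturday; the first Wednesday on or after it is Oct 22, 2008 (4 days later).
From Oct 22, 2008 to Jan 18, 2011: 70 + 365 + 365 + 18 = 818 days (rest of 2008, 2009, 2010, to Jan 18, 2011 in 2011).
818 ÷ 7 = 116 full weeks with remainder 6, so 116 more Wednesdays after the first → 117.

117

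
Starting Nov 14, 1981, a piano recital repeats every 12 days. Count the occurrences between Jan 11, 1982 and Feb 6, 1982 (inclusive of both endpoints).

3

Occurrences land 12·i days after Nov 14, 1981 for i = 0, 1, 2, …
Jan 11, 1982 is 58 days after the start; 58 ÷ 12 = 4 remainder 10; since the remainder is 10, round up to i = 5. First occurrence in the window: #6 on Jan 13, 1982 (5×12 = 60 days in).
Feb 6, 1982 is 84 days after the start; 84 ÷ 12 = 7 remainder 0. Last occurrence in the window: #8 on Feb 6, 1982.
Occurrences #6 through #8: 3 in total.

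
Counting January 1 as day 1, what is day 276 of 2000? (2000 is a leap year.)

January has 31 days (276 − 31 = 245 remain).
February has 29 days (245 − 29 = 216 remain).
March has 31 days (216 − 31 = 185 remain).
April has 30 days (185 − 30 = 155 remain).
May has 31 days (155 − 31 = 124 remain).
June has 30 days (124 − 30 = 94 remain).
July has 31 days (94 − 31 = 63 remain).
August has 31 days (63 − 31 = 32 remain).
September has 30 days (32 − 30 = 2 remain).
2 into October → October 2.

2000-10-02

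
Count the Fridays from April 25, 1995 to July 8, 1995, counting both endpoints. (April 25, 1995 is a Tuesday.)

11

April 25, 1995 is a Tuesday; the first Friday on or after it is April 28, 1995 (3 days later).
From April 28, 1995 to July 8, 1995: 2 + 31 + 30 + 8 = 71 days (rest of April, May, June, July).
71 ÷ 7 = 10 full weeks with remainder 1, so 10 more Fridays after the first → 11.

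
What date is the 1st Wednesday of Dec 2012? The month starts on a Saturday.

Dec 2012 begins on a Saturday, so the first Wednesday is Dec 5 (4 days later).

Dec 5, 2012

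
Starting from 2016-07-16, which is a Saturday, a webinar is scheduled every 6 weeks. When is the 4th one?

2016-11-19

The 4th occurrence is 3 intervals after the first: 3 × 42 = 126 days after 2016-07-16.
July has 31 days — 15 days to the end of July leaves 111.
August has 31 days (80 left).
September has 30 days (50 left).
October has 31 days (19 left).
19 days into November → 2016-11-19.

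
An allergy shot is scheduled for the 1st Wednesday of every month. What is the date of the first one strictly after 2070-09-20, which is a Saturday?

September 2070 starts on a Monday, so its 1st Wednesday is 2070-09-03 (2 days in).
That is not after 2070-09-20, so look at October 2070.
October 2070 starts on a Wednesday, so its 1st Wednesday is 2070-10-01.

2070-10-01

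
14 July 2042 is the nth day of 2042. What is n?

Days in months before July: 31 + 28 + 31 + 30 + 31 + 30 = 181.
Plus 14 days into July → day 195.

195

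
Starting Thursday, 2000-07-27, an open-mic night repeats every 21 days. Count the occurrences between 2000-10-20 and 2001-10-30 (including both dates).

17

Occurrences land 21·i days after 2000-07-27 for i = 0, 1, 2, …
2000-10-20 is 85 days after the start; 85 ÷ 21 = 4 remainder 1; since the remainder is 1, round up to i = 5. First occurrence in the window: #6 on 2000-11-09 (5×21 = 105 days in).
2001-10-30 is 460 days after the start; 460 ÷ 21 = 21 remainder 19. Last occurrence in the window: #22 on 2001-10-11.
Occurrences #6 through #22: 17 in total.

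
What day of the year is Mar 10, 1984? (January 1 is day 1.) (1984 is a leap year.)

70

Days in months before Mar: 31 + 29 = 60.
Plus 10 days into Mar → day 70.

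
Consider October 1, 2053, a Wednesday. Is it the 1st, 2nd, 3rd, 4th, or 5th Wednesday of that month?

1st

Day 1 falls in week ⌈1/7⌉ of the month.
Days 1–7 hold the 1st Wednesday, 8–14 the 2nd, 15–21 the 3rd, 22–28 the 4th, 29–31 the 5th.
1 is in the range for the 1st.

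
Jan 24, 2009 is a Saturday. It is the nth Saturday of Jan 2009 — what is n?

Day 24 falls in week ⌈24/7⌉ of the month.
Days 1–7 hold the 1st Saturday, 8–14 the 2nd, 15–21 the 3rd, 22–28 the 4th, 29–31 the 5th.
24 is in the range for the 4th.

4th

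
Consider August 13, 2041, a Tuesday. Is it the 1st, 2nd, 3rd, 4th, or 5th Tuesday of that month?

Day 13 falls in week ⌈13/7⌉ of the month.
Days 1–7 hold the 1st Tuesday, 8–14 the 2nd, 15–21 the 3rd, 22–28 the 4th, 29–31 the 5th.
13 is in the range for the 2nd.

2nd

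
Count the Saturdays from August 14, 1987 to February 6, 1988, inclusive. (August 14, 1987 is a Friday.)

August 14, 1987 is a Friday; the first Saturday on or after it is August 15, 1987 (1 day later).
From August 15, 1987 to February 6, 1988: 16 + 30 + 31 + 30 + 31 + 31 + 6 = 175 days (rest of August, September, October, November, December, January, February).
175 ÷ 7 = 25 full weeks with remainder 0, so 25 more Saturdays after the first → 26.

26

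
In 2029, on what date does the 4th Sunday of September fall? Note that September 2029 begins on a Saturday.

September 2029 begins on a Saturday, so the first Sunday is September 2 (1 day later).
The 4th Sunday is 3 weeks later: 2 + 21 = 23.

September 23, 2029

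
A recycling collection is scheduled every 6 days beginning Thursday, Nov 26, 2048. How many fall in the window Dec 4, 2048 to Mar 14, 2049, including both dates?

17

Occurrences land 6·i days after Nov 26, 2048 for i = 0, 1, 2, …
Dec 4, 2048 is 8 days after the start; 8 ÷ 6 = 1 remainder 2; since the remainder is 2, round up to i = 2. First occurrence in the window: #3 on Dec 8, 2048 (2×6 = 12 days in).
Mar 14, 2049 is 108 days after the start; 108 ÷ 6 = 18 remainder 0. Last occurrence in the window: #19 on Mar 14, 2049.
Occurrences #3 through #19: 17 in total.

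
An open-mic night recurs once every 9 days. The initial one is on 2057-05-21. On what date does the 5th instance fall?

2057-06-26

The 5th occurrence is 4 intervals after the first: 4 × 9 = 36 days after 2057-05-21.
May has 31 days — 10 days to the end of May leaves 26.
26 days into June → 2057-06-26.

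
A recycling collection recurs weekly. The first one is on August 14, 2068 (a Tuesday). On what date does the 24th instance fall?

The 24th occurrence is 23 intervals after the first: 23 × 7 = 161 days after August 14, 2068.
August has 31 days — 17 days to the end of August leaves 144.
September has 30 days (114 left).
October has 31 days (83 left).
November has 30 days (53 left).
December has 31 days (22 left).
22 days into January → January 22, 2069.

January 22, 2069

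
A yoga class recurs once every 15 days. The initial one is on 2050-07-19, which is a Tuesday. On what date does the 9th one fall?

The 9th occurrence is 8 intervals after the first: 8 × 15 = 120 days after 2050-07-19.
July has 31 days — 12 days to the end of July leaves 108.
August has 31 days (77 left).
September has 30 days (47 left).
October has 31 days (16 left).
16 days into November → 2050-11-16.

2050-11-16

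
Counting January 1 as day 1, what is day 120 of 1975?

Jan has 31 days (120 − 31 = 89 remain).
Feb has 28 days (89 − 28 = 61 remain).
Mar has 31 days (61 − 31 = 30 remain).
30 into Apr → Apr 30.

Apr 30, 1975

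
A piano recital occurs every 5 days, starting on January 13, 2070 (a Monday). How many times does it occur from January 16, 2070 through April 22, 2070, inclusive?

19

Occurrences land 5·i days after January 13, 2070 for i = 0, 1, 2, …
January 16, 2070 is 3 days after the start; 3 ÷ 5 = 0 remainder 3; since the remainder is 3, round up to i = 1. First occurrence in the window: #2 on January 18, 2070 (1×5 = 5 days in).
April 22, 2070 is 99 days after the start; 99 ÷ 5 = 19 remainder 4. Last occurrence in the window: #20 on April 18, 2070.
Occurrences #2 through #20: 19 in total.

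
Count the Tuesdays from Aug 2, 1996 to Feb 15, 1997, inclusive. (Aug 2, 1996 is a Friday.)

Aug 2, 1996 is a Friday; the first Tuesday on or after it is Aug 6, 1996 (4 days later).
From Aug 6, 1996 to Feb 15, 1997: 25 + 30 + 31 + 30 + 31 + 31 + 15 = 193 days (rest of Aug, Sep, Oct, Nov, Dec, Jan, Feb).
193 ÷ 7 = 27 full weeks with remainder 4, so 27 more Tuesdays after the first → 28.

28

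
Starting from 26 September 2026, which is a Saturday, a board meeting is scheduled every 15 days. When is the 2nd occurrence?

The 2nd occurrence is 1 interval after the first: 1 × 15 = 15 days after 26 September 2026.
September has 30 days — 4 days to the end of September leaves 11.
11 days into October → 11 October 2026.

11 October 2026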